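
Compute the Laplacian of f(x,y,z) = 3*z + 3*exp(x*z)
3*(x**2 + z**2)*exp(x*z)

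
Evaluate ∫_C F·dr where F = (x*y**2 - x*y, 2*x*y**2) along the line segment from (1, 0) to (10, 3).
1017/4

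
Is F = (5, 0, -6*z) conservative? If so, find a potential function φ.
Yes, F is conservative. φ = 5*x - 3*z**2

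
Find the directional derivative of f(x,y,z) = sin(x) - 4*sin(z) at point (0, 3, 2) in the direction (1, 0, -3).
sqrt(10)*(12*cos(2) + 1)/10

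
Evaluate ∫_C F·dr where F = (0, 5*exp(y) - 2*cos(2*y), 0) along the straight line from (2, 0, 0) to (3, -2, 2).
-5 + sin(4) + 5*exp(-2)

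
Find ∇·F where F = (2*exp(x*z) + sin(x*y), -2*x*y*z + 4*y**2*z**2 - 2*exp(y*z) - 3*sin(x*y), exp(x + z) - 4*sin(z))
-2*x*z - 3*x*cos(x*y) + 8*y*z**2 + y*cos(x*y) + 2*z*exp(x*z) - 2*z*exp(y*z) + exp(x + z) - 4*cos(z)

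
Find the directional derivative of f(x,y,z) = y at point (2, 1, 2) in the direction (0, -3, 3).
-sqrt(2)/2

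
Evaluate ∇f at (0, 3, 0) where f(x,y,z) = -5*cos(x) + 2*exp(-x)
(-2, 0, 0)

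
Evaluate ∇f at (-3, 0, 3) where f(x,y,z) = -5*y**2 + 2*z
(0, 0, 2)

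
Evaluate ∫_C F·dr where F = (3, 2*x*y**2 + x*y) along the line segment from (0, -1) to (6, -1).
18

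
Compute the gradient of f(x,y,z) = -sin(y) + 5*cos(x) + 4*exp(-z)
(-5*sin(x), -cos(y), -4*exp(-z))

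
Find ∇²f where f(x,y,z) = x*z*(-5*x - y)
-10*z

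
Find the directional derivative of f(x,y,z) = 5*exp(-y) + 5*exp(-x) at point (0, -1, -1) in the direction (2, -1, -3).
5*sqrt(14)*(-2 + E)/14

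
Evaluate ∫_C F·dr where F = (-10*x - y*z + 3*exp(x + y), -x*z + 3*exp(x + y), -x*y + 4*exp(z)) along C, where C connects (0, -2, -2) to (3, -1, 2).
-39 + 14*sinh(2)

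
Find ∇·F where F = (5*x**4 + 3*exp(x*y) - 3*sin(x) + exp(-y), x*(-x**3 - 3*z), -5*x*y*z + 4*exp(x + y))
20*x**3 - 5*x*y + 3*y*exp(x*y) - 3*cos(x)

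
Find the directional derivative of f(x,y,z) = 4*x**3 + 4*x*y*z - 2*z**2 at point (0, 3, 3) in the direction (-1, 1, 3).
-72*sqrt(11)/11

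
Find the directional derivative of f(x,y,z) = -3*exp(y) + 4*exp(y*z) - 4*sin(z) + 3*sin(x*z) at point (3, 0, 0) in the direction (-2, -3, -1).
2*sqrt(14)/7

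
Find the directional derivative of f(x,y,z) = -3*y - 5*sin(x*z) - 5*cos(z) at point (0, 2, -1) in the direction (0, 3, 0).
-3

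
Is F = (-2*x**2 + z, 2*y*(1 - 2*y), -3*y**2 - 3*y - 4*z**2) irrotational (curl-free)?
No, ∇×F = (-6*y - 3, 1, 0)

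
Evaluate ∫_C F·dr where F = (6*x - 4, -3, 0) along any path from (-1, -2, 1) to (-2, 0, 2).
7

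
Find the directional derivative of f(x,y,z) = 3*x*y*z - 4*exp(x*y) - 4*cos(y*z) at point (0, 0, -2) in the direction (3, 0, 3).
0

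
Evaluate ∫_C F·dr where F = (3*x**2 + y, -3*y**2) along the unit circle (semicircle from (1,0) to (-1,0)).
-2 - pi/2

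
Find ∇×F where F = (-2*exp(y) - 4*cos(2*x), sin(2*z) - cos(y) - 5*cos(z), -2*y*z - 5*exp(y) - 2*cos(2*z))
(-2*z - 5*exp(y) - 5*sin(z) - 2*cos(2*z), 0, 2*exp(y))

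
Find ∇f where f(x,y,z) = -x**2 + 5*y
(-2*x, 5, 0)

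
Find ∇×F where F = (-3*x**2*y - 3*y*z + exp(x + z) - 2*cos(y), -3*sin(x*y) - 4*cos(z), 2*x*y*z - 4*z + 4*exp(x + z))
(2*x*z - 4*sin(z), -2*y*z - 3*y - 3*exp(x + z), 3*x**2 - 3*y*cos(x*y) + 3*z - 2*sin(y))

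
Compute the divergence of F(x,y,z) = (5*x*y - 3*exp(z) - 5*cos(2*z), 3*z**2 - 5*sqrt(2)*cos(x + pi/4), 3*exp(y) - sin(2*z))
5*y - 2*cos(2*z)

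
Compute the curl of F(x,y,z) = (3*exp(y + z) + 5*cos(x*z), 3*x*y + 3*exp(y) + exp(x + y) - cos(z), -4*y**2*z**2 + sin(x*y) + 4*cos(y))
(x*cos(x*y) - 8*y*z**2 - 4*sin(y) - sin(z), -5*x*sin(x*z) - y*cos(x*y) + 3*exp(y + z), 3*y + exp(x + y) - 3*exp(y + z))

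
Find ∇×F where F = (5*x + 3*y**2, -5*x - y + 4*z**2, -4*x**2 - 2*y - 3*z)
(-8*z - 2, 8*x, -6*y - 5)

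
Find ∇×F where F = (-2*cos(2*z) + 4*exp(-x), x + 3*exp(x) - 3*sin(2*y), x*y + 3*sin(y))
(x + 3*cos(y), -y + 4*sin(2*z), 3*exp(x) + 1)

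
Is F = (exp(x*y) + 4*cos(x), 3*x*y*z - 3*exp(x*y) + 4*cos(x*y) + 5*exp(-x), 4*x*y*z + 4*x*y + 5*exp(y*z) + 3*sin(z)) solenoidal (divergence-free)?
No, ∇·F = 4*x*y + 3*x*z - 3*x*exp(x*y) - 4*x*sin(x*y) + y*exp(x*y) + 5*y*exp(y*z) - 4*sin(x) + 3*cos(z)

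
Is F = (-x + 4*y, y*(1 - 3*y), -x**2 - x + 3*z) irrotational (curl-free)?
No, ∇×F = (0, 2*x + 1, -4)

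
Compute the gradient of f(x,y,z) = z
(0, 0, 1)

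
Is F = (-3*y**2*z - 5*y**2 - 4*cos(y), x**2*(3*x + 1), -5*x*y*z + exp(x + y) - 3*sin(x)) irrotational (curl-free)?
No, ∇×F = (-5*x*z + exp(x + y), -3*y**2 + 5*y*z - exp(x + y) + 3*cos(x), 9*x**2 + 2*x + 6*y*z + 10*y - 4*sin(y))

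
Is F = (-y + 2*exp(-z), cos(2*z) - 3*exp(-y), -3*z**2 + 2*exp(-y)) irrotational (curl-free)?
No, ∇×F = (2*sin(2*z) - 2*exp(-y), -2*exp(-z), 1)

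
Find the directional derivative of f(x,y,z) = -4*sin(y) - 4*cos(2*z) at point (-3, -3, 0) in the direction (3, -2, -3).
4*sqrt(22)*cos(3)/11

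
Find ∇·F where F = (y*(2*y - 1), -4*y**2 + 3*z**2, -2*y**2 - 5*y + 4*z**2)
-8*y + 8*z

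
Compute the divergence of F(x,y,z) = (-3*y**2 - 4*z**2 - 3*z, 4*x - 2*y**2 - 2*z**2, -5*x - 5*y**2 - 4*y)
-4*y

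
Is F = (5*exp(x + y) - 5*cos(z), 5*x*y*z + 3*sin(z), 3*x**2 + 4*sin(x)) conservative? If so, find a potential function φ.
No, ∇×F = (-5*x*y - 3*cos(z), -6*x + 5*sin(z) - 4*cos(x), 5*y*z - 5*exp(x + y)) ≠ 0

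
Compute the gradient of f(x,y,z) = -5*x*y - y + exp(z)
(-5*y, -5*x - 1, exp(z))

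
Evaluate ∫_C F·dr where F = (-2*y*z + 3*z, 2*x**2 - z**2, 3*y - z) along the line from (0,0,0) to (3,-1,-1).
-67/6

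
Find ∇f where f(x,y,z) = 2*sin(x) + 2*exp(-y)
(2*cos(x), -2*exp(-y), 0)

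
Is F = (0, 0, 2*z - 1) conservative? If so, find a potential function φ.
Yes, F is conservative. φ = z*(z - 1)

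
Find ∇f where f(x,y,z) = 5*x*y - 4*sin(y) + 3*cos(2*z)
(5*y, 5*x - 4*cos(y), -6*sin(2*z))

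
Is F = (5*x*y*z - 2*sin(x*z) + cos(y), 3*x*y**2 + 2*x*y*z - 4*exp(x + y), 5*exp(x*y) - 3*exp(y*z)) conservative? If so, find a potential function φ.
No, ∇×F = (-2*x*y + 5*x*exp(x*y) - 3*z*exp(y*z), 5*x*y - 2*x*cos(x*z) - 5*y*exp(x*y), -5*x*z + 3*y**2 + 2*y*z - 4*exp(x + y) + sin(y)) ≠ 0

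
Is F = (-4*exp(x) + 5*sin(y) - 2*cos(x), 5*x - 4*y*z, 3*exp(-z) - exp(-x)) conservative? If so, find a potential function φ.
No, ∇×F = (4*y, -exp(-x), 5 - 5*cos(y)) ≠ 0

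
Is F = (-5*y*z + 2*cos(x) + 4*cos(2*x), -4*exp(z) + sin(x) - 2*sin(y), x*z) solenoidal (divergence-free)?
No, ∇·F = x - 2*sin(x) - 8*sin(2*x) - 2*cos(y)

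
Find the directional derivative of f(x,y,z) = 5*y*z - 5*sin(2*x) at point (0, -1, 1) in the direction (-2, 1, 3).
5*sqrt(14)/7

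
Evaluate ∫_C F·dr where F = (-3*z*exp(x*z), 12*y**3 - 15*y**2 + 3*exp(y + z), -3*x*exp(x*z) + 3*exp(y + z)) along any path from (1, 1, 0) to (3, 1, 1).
-3*exp(3) - 3*E + 3 + 3*exp(2)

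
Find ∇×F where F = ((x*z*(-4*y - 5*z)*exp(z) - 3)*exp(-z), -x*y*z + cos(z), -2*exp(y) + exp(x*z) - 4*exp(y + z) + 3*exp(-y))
(x*y - 2*exp(y) - 4*exp(y + z) + sin(z) - 3*exp(-y), -4*x*y - 10*x*z - z*exp(x*z) + 3*exp(-z), z*(4*x - y))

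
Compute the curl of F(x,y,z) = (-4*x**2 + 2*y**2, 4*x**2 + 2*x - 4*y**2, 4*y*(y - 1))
(8*y - 4, 0, 8*x - 4*y + 2)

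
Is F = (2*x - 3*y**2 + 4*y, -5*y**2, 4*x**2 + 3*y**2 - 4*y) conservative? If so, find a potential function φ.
No, ∇×F = (6*y - 4, -8*x, 6*y - 4) ≠ 0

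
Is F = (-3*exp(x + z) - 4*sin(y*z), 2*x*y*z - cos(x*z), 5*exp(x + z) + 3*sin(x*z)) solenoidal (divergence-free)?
No, ∇·F = 2*x*z + 3*x*cos(x*z) + 2*exp(x + z)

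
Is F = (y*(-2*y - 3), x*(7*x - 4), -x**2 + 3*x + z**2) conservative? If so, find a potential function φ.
No, ∇×F = (0, 2*x - 3, 14*x + 4*y - 1) ≠ 0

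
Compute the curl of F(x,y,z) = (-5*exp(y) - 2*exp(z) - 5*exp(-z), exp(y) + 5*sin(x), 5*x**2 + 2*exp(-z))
(0, -10*x - 2*exp(z) + 5*exp(-z), 5*exp(y) + 5*cos(x))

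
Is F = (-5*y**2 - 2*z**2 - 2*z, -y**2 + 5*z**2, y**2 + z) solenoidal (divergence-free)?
No, ∇·F = 1 - 2*y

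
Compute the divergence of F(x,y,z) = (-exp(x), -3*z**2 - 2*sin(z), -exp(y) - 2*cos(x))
-exp(x)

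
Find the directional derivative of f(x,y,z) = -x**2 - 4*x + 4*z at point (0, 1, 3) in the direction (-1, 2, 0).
4*sqrt(5)/5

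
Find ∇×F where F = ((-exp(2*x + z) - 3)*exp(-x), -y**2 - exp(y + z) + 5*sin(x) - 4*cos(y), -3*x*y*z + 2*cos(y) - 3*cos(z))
(-3*x*z + exp(y + z) - 2*sin(y), 3*y*z - exp(x + z), 5*cos(x))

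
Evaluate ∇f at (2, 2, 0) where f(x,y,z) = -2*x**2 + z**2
(-8, 0, 0)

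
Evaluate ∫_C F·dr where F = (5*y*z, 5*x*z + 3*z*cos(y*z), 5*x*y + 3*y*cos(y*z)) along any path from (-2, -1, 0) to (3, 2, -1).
-30 - 3*sin(2)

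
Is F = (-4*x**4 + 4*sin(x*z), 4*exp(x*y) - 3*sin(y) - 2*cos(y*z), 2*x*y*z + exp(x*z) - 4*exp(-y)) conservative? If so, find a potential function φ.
No, ∇×F = (2*x*z - 2*y*sin(y*z) + 4*exp(-y), 4*x*cos(x*z) - 2*y*z - z*exp(x*z), 4*y*exp(x*y)) ≠ 0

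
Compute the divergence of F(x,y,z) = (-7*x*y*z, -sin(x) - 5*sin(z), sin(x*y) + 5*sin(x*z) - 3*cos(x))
5*x*cos(x*z) - 7*y*z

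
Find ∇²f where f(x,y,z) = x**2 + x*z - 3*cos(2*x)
12*cos(2*x) + 2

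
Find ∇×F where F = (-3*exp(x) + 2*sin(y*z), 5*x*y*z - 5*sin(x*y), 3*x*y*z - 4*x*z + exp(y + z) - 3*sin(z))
(-5*x*y + 3*x*z + exp(y + z), -3*y*z + 2*y*cos(y*z) + 4*z, 5*y*z - 5*y*cos(x*y) - 2*z*cos(y*z))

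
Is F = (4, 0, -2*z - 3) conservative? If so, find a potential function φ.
Yes, F is conservative. φ = 4*x - z**2 - 3*z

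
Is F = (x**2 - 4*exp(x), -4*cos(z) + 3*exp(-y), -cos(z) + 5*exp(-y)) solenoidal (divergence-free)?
No, ∇·F = 2*x - 4*exp(x) + sin(z) - 3*exp(-y)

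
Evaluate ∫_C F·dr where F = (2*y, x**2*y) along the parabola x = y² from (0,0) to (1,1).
3/2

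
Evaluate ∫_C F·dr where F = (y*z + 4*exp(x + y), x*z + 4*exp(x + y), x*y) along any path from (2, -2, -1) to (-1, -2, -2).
-12 + 4*exp(-3)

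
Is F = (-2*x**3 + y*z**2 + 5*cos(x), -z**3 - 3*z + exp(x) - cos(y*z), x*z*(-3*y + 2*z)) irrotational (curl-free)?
No, ∇×F = (-3*x*z - y*sin(y*z) + 3*z**2 + 3, z*(5*y - 2*z), -z**2 + exp(x))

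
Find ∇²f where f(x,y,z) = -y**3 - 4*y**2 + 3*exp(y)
-6*y + 3*exp(y) - 8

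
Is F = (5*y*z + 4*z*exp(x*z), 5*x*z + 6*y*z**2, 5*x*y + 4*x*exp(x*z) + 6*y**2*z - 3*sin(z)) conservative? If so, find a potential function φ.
Yes, F is conservative. φ = 5*x*y*z + 3*y**2*z**2 + 4*exp(x*z) + 3*cos(z)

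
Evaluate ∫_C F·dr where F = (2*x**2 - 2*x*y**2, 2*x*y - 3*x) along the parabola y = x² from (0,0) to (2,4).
-32/5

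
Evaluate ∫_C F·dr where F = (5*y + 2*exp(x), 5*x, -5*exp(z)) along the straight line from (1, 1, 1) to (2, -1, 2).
-3*exp(2) - 15 + 3*E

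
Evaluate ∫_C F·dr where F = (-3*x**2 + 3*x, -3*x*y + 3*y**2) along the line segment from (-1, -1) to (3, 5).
38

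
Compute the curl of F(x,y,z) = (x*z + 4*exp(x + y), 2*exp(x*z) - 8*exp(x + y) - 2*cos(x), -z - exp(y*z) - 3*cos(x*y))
(-2*x*exp(x*z) + 3*x*sin(x*y) - z*exp(y*z), x - 3*y*sin(x*y), 2*z*exp(x*z) - 12*exp(x + y) + 2*sin(x))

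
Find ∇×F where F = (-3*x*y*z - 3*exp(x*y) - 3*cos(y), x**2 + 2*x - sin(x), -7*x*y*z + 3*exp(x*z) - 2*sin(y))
(-7*x*z - 2*cos(y), -3*x*y + 7*y*z - 3*z*exp(x*z), 3*x*z + 3*x*exp(x*y) + 2*x - 3*sin(y) - cos(x) + 2)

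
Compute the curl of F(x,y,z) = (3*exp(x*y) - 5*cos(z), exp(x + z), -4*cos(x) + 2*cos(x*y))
(-2*x*sin(x*y) - exp(x + z), 2*y*sin(x*y) - 4*sin(x) + 5*sin(z), -3*x*exp(x*y) + exp(x + z))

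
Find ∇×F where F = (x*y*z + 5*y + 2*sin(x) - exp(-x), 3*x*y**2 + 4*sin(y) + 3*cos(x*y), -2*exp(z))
(0, x*y, -x*z + 3*y**2 - 3*y*sin(x*y) - 5)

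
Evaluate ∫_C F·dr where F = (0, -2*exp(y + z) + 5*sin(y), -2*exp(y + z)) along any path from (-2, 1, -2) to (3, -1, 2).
-4*sinh(1)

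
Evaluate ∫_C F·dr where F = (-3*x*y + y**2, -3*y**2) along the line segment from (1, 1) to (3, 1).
-10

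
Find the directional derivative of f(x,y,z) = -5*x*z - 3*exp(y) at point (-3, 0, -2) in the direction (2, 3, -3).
-17*sqrt(22)/11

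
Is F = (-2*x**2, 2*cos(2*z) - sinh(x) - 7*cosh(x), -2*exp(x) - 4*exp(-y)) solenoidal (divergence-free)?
No, ∇·F = -4*x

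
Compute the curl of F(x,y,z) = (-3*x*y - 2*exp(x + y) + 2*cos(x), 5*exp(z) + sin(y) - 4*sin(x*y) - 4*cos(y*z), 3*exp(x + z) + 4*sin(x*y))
(4*x*cos(x*y) - 4*y*sin(y*z) - 5*exp(z), -4*y*cos(x*y) - 3*exp(x + z), 3*x - 4*y*cos(x*y) + 2*exp(x + y))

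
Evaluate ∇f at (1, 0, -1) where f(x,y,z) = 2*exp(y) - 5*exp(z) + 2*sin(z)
(0, 2, -5*exp(-1) + 2*cos(1))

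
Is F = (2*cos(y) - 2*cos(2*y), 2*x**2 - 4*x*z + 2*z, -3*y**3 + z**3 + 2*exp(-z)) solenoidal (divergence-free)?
No, ∇·F = 3*z**2 - 2*exp(-z)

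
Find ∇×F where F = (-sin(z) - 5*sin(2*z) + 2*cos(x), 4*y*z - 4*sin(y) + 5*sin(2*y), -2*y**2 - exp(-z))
(-8*y, -cos(z) - 10*cos(2*z), 0)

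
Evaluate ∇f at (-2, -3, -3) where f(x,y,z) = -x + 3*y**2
(-1, -18, 0)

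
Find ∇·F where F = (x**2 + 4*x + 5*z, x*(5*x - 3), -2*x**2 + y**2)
2*x + 4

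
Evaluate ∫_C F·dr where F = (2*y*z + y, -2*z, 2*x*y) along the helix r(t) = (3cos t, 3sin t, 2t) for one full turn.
9*pi*(-4*pi - 1)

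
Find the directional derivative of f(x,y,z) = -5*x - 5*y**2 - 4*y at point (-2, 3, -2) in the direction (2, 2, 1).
-26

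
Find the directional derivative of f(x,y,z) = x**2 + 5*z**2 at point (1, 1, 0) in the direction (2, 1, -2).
4/3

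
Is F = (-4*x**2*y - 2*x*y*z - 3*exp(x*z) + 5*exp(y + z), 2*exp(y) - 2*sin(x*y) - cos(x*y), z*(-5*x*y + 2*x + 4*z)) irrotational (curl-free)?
No, ∇×F = (-5*x*z, -2*x*y - 3*x*exp(x*z) + z*(5*y - 2) + 5*exp(y + z), 4*x**2 + 2*x*z + y*sin(x*y) - 2*y*cos(x*y) - 5*exp(y + z))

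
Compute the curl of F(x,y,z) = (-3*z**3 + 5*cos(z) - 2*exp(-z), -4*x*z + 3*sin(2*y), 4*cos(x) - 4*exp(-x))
(4*x, -9*z**2 + 4*sin(x) - 5*sin(z) + 2*exp(-z) - 4*exp(-x), -4*z)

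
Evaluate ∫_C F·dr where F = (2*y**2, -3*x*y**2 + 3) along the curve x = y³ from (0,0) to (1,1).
37/10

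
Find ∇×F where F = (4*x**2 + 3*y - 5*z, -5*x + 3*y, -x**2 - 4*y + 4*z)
(-4, 2*x - 5, -8)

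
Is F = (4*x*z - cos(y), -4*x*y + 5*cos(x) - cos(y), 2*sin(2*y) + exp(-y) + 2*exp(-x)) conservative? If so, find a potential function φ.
No, ∇×F = (4*cos(2*y) - exp(-y), 4*x + 2*exp(-x), -4*y - 5*sin(x) - sin(y)) ≠ 0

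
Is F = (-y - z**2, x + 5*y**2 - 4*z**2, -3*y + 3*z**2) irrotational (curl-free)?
No, ∇×F = (8*z - 3, -2*z, 2)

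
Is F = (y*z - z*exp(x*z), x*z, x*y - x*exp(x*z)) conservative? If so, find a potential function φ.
Yes, F is conservative. φ = x*y*z - exp(x*z)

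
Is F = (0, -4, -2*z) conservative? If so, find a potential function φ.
Yes, F is conservative. φ = -4*y - z**2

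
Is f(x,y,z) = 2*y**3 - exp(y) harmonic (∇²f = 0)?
No, ∇²f = 12*y - exp(y)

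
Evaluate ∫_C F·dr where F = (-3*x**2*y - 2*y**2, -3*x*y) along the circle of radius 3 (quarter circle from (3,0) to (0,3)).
9 + 243*pi/16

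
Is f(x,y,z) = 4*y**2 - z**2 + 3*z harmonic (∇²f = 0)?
No, ∇²f = 6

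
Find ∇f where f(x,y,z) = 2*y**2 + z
(0, 4*y, 1)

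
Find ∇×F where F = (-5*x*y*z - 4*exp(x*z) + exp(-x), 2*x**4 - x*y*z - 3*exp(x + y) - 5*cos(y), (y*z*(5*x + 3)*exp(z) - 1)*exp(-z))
(x*y + z*(5*x + 3), -5*x*y - 4*x*exp(x*z) - 5*y*z, 8*x**3 + 5*x*z - y*z - 3*exp(x + y))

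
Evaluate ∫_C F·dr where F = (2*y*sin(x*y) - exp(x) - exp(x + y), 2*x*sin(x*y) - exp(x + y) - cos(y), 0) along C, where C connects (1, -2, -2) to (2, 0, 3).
-2*exp(2) - 2 - sin(2) + 2*cos(2) + exp(-1) + E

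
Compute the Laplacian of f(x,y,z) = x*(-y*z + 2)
0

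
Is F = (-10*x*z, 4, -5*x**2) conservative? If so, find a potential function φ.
Yes, F is conservative. φ = -5*x**2*z + 4*y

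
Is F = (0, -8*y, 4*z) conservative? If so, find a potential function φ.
Yes, F is conservative. φ = -4*y**2 + 2*z**2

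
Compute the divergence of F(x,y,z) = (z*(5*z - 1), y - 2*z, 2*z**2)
4*z + 1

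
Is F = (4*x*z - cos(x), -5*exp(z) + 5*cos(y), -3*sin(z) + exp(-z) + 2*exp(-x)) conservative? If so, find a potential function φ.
No, ∇×F = (5*exp(z), 4*x + 2*exp(-x), 0) ≠ 0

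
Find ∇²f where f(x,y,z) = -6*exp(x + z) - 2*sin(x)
-12*exp(x + z) + 2*sin(x)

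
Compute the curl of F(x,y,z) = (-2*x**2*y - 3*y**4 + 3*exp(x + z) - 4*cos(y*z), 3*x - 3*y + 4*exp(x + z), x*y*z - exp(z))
(x*z - 4*exp(x + z), -y*z + 4*y*sin(y*z) + 3*exp(x + z), 2*x**2 + 12*y**3 - 4*z*sin(y*z) + 4*exp(x + z) + 3)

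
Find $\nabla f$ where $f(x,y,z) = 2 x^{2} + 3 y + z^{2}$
(4*x, 3, 2*z)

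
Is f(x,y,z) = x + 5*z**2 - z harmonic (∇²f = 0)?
No, ∇²f = 10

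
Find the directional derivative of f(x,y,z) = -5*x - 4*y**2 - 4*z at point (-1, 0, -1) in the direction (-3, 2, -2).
23*sqrt(17)/17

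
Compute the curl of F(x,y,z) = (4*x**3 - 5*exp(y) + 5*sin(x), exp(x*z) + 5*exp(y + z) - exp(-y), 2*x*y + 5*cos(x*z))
(-x*exp(x*z) + 2*x - 5*exp(y + z), -2*y + 5*z*sin(x*z), z*exp(x*z) + 5*exp(y))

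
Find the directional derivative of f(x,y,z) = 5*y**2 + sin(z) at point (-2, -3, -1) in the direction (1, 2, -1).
-sqrt(6)*(cos(1) + 60)/6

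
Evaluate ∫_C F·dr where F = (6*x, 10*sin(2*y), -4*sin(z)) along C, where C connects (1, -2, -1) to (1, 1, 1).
5*cos(4) - 5*cos(2)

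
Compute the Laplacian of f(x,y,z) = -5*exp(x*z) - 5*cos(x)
-5*x**2*exp(x*z) - 5*z**2*exp(x*z) + 5*cos(x)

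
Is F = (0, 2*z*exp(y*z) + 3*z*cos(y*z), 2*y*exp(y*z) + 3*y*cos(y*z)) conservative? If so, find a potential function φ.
Yes, F is conservative. φ = 2*exp(y*z) + 3*sin(y*z)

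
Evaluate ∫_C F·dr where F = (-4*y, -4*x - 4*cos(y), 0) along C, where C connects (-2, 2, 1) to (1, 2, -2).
-24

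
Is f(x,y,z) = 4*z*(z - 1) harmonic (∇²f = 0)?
No, ∇²f = 8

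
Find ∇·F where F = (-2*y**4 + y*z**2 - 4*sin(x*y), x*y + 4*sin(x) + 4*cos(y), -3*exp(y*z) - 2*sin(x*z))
-2*x*cos(x*z) + x - 3*y*exp(y*z) - 4*y*cos(x*y) - 4*sin(y)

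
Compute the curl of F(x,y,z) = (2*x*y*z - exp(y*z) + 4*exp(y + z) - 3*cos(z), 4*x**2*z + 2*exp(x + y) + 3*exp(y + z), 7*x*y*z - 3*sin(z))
(-4*x**2 + 7*x*z - 3*exp(y + z), 2*x*y - 7*y*z - y*exp(y*z) + 4*exp(y + z) + 3*sin(z), 6*x*z + z*exp(y*z) + 2*exp(x + y) - 4*exp(y + z))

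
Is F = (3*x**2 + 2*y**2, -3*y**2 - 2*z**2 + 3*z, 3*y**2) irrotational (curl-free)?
No, ∇×F = (6*y + 4*z - 3, 0, -4*y)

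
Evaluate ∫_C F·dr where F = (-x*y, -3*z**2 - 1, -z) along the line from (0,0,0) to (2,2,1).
-43/6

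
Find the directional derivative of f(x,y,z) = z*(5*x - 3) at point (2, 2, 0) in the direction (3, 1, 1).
7*sqrt(11)/11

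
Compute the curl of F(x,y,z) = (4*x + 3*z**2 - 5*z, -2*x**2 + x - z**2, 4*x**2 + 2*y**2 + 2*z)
(4*y + 2*z, -8*x + 6*z - 5, 1 - 4*x)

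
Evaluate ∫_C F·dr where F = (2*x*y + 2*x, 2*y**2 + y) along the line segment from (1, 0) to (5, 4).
400/3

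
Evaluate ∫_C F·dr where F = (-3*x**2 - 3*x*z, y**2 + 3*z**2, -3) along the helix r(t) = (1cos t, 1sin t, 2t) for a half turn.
2 - 63*pi/2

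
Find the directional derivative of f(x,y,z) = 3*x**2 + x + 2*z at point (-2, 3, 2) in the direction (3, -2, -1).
-5*sqrt(14)/2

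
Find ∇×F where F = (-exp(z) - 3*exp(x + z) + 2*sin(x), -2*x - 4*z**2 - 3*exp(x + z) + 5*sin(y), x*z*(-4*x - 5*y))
(-5*x*z + 8*z + 3*exp(x + z), 8*x*z + 5*y*z - exp(z) - 3*exp(x + z), -3*exp(x + z) - 2)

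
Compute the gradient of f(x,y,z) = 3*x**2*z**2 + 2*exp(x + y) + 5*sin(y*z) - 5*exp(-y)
(6*x*z**2 + 2*exp(x + y), 5*z*cos(y*z) + 2*exp(x + y) + 5*exp(-y), 6*x**2*z + 5*y*cos(y*z))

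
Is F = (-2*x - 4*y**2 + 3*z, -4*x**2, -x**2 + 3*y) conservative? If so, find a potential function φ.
No, ∇×F = (3, 2*x + 3, -8*x + 8*y) ≠ 0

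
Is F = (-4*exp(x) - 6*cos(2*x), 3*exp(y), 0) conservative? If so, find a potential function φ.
Yes, F is conservative. φ = -4*exp(x) + 3*exp(y) - 3*sin(2*x)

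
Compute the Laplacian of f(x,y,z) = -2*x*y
0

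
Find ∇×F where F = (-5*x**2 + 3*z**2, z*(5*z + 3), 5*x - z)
(-10*z - 3, 6*z - 5, 0)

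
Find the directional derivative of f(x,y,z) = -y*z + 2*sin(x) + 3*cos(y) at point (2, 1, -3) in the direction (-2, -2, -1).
-5/3 - 4*cos(2)/3 + 2*sin(1)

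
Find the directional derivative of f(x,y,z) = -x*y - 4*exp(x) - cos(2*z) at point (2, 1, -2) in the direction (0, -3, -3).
sqrt(2)*(sin(4) + 1)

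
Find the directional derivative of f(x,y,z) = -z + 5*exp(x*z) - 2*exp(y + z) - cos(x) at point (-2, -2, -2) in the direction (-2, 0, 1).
sqrt(5)*(-exp(4) - 2 + 2*exp(4)*sin(2) + 10*exp(8))*exp(-4)/5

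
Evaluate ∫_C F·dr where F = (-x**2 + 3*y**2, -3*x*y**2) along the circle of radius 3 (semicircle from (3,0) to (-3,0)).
-243*pi/8 - 90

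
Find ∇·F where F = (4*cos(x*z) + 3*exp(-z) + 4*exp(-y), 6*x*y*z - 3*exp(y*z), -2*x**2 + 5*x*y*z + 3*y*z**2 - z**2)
5*x*y + 6*x*z + 6*y*z - 3*z*exp(y*z) - 4*z*sin(x*z) - 2*z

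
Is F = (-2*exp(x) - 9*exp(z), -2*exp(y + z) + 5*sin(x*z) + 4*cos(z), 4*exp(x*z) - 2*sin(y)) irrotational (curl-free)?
No, ∇×F = (-5*x*cos(x*z) + 2*exp(y + z) + 4*sin(z) - 2*cos(y), -4*z*exp(x*z) - 9*exp(z), 5*z*cos(x*z))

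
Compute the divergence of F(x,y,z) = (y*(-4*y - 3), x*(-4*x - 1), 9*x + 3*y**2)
0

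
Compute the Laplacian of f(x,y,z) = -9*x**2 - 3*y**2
-24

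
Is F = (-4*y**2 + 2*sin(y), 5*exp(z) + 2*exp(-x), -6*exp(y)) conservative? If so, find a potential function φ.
No, ∇×F = (-6*exp(y) - 5*exp(z), 0, 8*y - 2*cos(y) - 2*exp(-x)) ≠ 0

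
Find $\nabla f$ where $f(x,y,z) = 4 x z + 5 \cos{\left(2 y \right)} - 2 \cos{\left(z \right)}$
(4*z, -10*sin(2*y), 4*x + 2*sin(z))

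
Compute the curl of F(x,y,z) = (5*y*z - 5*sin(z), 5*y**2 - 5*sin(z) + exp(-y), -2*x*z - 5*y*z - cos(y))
(-5*z + sin(y) + 5*cos(z), 5*y + 2*z - 5*cos(z), -5*z)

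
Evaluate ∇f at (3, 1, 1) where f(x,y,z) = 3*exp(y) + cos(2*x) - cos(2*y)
(-2*sin(6), 2*sin(2) + 3*E, 0)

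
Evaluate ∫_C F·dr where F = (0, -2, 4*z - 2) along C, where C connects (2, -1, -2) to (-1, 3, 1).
-20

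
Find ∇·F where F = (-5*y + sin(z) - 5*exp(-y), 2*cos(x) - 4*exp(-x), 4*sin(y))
0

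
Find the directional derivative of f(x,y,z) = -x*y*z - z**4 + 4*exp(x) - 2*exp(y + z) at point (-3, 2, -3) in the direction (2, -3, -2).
sqrt(17)*(-189*exp(3) + 8 + 10*exp(2))*exp(-3)/17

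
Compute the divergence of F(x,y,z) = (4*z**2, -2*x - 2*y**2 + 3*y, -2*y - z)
2 - 4*y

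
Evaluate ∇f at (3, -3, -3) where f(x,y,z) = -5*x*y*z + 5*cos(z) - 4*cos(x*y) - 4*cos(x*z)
(-45 + 24*sin(9), 45 - 12*sin(9), -12*sin(9) + 5*sin(3) + 45)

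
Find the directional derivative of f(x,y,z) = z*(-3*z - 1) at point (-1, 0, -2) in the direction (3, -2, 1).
11*sqrt(14)/14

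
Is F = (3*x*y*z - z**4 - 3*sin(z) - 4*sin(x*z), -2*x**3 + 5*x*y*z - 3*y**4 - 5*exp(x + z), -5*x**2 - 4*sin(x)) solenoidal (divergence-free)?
No, ∇·F = 5*x*z - 12*y**3 + 3*y*z - 4*z*cos(x*z)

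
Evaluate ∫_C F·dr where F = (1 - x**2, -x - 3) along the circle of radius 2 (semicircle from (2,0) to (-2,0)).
4/3 - 2*pi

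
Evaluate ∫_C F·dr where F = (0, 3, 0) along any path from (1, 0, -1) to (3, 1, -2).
3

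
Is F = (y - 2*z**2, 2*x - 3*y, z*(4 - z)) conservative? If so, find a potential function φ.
No, ∇×F = (0, -4*z, 1) ≠ 0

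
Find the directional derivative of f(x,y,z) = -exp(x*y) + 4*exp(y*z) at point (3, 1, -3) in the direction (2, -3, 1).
sqrt(14)*(40 + 7*exp(6))*exp(-3)/14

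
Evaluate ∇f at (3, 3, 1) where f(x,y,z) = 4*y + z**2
(0, 4, 2)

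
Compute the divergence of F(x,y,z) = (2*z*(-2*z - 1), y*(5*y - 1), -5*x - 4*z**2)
10*y - 8*z - 1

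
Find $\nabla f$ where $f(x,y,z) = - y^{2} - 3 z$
(0, -2*y, -3)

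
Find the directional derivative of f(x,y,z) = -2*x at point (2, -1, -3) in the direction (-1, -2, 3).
sqrt(14)/7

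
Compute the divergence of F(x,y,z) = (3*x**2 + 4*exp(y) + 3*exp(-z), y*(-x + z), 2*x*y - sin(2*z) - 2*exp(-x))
5*x + z - 2*cos(2*z)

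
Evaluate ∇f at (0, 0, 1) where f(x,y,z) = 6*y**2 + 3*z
(0, 0, 3)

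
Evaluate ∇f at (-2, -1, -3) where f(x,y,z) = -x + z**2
(-1, 0, -6)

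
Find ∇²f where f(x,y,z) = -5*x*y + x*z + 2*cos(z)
-2*cos(z)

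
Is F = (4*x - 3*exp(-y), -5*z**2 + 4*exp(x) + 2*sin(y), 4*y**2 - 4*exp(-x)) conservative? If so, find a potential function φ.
No, ∇×F = (8*y + 10*z, -4*exp(-x), 4*exp(x) - 3*exp(-y)) ≠ 0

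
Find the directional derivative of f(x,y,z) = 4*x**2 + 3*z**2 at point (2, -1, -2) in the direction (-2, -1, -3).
2*sqrt(14)/7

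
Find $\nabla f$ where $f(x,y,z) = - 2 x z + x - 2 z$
(1 - 2*z, 0, -2*x - 2)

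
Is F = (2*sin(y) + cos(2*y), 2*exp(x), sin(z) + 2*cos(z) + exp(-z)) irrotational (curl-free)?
No, ∇×F = (0, 0, 2*exp(x) + 2*sin(2*y) - 2*cos(y))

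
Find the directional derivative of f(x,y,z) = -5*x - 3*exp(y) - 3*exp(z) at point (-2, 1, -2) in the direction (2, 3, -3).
sqrt(22)*(-9*exp(3) - 10*exp(2) + 9)*exp(-2)/22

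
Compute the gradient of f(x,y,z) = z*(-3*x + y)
(-3*z, z, -3*x + y)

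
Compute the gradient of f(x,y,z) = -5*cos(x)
(5*sin(x), 0, 0)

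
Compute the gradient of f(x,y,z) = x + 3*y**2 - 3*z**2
(1, 6*y, -6*z)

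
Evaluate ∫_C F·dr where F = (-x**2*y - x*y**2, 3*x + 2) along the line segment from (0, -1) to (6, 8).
-846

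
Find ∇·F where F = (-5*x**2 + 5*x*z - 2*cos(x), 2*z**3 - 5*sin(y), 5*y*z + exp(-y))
-10*x + 5*y + 5*z + 2*sin(x) - 5*cos(y)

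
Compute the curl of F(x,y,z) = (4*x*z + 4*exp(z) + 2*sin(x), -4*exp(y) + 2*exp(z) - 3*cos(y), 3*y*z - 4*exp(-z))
(3*z - 2*exp(z), 4*x + 4*exp(z), 0)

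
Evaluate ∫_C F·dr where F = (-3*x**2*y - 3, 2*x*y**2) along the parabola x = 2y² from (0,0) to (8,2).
-30664/35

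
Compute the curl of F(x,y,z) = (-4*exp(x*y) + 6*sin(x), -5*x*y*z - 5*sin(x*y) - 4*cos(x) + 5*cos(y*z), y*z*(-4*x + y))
(5*x*y - 4*x*z + 2*y*z + 5*y*sin(y*z), 4*y*z, 4*x*exp(x*y) - 5*y*z - 5*y*cos(x*y) + 4*sin(x))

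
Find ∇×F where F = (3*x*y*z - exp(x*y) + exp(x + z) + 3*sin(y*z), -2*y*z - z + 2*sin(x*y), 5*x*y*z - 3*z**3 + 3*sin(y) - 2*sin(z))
(5*x*z + 2*y + 3*cos(y) + 1, 3*x*y - 5*y*z + 3*y*cos(y*z) + exp(x + z), -3*x*z + x*exp(x*y) + 2*y*cos(x*y) - 3*z*cos(y*z))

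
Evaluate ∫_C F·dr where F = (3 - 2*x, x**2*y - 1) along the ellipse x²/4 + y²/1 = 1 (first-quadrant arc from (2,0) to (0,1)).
-2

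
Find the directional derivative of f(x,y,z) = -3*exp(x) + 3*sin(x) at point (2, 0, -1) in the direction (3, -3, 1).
9*sqrt(19)*(-exp(2) + cos(2))/19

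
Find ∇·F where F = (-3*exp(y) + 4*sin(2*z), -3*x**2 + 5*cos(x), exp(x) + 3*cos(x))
0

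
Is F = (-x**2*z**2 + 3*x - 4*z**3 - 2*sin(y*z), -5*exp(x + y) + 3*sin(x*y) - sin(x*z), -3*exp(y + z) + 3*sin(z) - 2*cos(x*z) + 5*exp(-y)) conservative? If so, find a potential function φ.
No, ∇×F = (x*cos(x*z) - 3*exp(y + z) - 5*exp(-y), -2*x**2*z - 2*y*cos(y*z) - 12*z**2 - 2*z*sin(x*z), 3*y*cos(x*y) - z*cos(x*z) + 2*z*cos(y*z) - 5*exp(x + y)) ≠ 0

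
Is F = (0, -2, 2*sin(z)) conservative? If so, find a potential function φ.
Yes, F is conservative. φ = -2*y - 2*cos(z)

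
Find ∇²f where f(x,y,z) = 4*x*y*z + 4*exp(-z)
4*exp(-z)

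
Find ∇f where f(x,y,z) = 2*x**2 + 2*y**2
(4*x, 4*y, 0)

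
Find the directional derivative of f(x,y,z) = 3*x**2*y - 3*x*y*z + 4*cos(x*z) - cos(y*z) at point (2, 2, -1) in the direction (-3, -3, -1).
3*sqrt(19)*(-44 + sin(2))/19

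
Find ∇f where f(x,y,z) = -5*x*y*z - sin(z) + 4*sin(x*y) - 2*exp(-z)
(y*(-5*z + 4*cos(x*y)), x*(-5*z + 4*cos(x*y)), -5*x*y - cos(z) + 2*exp(-z))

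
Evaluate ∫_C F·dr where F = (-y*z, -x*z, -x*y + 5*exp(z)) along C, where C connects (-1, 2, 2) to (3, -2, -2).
-10*sinh(2) - 16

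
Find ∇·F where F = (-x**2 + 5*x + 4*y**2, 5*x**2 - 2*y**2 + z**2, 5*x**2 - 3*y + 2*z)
-2*x - 4*y + 7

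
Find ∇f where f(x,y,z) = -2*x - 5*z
(-2, 0, -5)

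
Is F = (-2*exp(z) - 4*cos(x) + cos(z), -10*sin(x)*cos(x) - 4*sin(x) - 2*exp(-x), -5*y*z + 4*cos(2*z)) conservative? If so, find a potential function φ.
No, ∇×F = (-5*z, -2*exp(z) - sin(z), -4*cos(x) - 10*cos(2*x) + 2*exp(-x)) ≠ 0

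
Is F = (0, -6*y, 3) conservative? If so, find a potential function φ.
Yes, F is conservative. φ = -3*y**2 + 3*z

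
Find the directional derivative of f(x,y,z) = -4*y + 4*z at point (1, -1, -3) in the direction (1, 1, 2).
2*sqrt(6)/3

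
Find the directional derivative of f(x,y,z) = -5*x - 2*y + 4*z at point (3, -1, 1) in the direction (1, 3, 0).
-11*sqrt(10)/10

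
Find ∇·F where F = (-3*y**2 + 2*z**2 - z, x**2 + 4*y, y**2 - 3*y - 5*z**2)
4 - 10*z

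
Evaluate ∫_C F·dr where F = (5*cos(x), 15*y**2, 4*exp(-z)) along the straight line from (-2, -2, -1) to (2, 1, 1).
10*sin(2) + 8*sinh(1) + 45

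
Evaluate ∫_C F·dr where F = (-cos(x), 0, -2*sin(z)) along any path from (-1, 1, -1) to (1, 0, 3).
-2*sqrt(2)*sin(pi/4 + 1) + 2*cos(3)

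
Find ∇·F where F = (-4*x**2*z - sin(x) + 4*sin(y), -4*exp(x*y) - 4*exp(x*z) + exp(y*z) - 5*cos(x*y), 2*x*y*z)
2*x*y - 8*x*z - 4*x*exp(x*y) + 5*x*sin(x*y) + z*exp(y*z) - cos(x)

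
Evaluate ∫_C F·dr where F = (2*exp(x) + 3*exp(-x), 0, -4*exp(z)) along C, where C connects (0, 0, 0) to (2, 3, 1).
-4*E - 3*exp(-2) + 5 + 2*exp(2)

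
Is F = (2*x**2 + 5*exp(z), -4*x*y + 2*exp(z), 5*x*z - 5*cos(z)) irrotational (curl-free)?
No, ∇×F = (-2*exp(z), -5*z + 5*exp(z), -4*y)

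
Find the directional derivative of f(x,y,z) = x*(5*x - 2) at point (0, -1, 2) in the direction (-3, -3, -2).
3*sqrt(22)/11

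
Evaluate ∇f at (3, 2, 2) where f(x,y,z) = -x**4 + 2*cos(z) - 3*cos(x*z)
(-108 + 6*sin(6), 0, 9*sin(6) - 2*sin(2))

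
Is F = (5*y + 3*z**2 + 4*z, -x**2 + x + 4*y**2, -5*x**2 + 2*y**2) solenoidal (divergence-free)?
No, ∇·F = 8*y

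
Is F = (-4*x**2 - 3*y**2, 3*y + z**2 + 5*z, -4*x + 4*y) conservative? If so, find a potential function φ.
No, ∇×F = (-2*z - 1, 4, 6*y) ≠ 0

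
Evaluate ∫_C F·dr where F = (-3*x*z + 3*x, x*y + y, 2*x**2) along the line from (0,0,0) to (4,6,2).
238/3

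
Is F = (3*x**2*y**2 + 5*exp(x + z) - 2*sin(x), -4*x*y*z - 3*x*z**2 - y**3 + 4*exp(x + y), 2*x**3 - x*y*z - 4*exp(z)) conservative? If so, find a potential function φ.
No, ∇×F = (x*(4*y + 5*z), -6*x**2 + y*z + 5*exp(x + z), -6*x**2*y - 4*y*z - 3*z**2 + 4*exp(x + y)) ≠ 0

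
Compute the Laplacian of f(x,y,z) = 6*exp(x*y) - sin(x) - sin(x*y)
x**2*(6*exp(x*y) + sin(x*y)) + 6*y**2*exp(x*y) + y**2*sin(x*y) + sin(x)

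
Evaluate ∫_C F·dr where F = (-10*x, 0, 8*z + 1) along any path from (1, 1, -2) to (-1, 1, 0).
-14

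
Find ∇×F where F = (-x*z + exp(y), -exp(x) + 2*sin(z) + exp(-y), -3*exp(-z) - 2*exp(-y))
(-2*cos(z) + 2*exp(-y), -x, -exp(x) - exp(y))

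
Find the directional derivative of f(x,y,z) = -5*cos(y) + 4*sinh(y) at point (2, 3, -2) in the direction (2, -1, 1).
-sqrt(6)*(5*sin(3) + 4*cosh(3))/6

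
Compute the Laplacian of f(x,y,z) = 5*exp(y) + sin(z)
5*exp(y) - sin(z)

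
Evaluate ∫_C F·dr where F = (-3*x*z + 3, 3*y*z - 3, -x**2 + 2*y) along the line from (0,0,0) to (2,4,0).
-6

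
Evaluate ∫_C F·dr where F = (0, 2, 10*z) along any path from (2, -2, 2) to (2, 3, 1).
-5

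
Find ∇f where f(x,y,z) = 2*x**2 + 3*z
(4*x, 0, 3)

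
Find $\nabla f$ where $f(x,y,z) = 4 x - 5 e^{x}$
(4 - 5*exp(x), 0, 0)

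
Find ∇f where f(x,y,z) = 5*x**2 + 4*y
(10*x, 4, 0)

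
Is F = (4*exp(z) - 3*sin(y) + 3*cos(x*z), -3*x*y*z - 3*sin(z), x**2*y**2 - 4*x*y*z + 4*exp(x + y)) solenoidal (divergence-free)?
No, ∇·F = -4*x*y - 3*x*z - 3*z*sin(x*z)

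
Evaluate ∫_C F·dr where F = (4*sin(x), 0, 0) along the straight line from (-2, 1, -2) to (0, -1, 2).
-4 + 4*cos(2)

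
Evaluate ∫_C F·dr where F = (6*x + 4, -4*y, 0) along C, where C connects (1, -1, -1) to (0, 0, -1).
-5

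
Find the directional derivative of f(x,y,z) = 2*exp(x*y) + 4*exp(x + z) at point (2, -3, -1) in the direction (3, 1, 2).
sqrt(14)*(-7 + 10*exp(7))*exp(-6)/7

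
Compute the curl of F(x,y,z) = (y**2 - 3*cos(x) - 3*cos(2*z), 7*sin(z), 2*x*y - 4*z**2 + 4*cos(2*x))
(2*x - 7*cos(z), -2*y + 8*sin(2*x) + 6*sin(2*z), -2*y)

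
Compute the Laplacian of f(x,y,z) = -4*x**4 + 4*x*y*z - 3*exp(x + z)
-48*x**2 - 6*exp(x + z)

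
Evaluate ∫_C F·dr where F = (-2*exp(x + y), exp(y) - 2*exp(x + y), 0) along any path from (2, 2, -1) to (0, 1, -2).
-exp(2) - E + 2*exp(4)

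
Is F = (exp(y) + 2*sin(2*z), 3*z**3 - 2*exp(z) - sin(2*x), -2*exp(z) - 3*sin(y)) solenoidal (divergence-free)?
No, ∇·F = -2*exp(z)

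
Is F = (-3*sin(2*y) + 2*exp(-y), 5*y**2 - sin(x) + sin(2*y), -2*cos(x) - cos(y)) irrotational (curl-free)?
No, ∇×F = (sin(y), -2*sin(x), -cos(x) + 6*cos(2*y) + 2*exp(-y))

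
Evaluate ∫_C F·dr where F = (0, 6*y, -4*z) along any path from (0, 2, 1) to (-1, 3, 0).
17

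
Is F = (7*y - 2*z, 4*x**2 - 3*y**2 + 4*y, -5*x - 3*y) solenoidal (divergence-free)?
No, ∇·F = 4 - 6*y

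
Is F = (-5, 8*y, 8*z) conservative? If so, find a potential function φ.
Yes, F is conservative. φ = -5*x + 4*y**2 + 4*z**2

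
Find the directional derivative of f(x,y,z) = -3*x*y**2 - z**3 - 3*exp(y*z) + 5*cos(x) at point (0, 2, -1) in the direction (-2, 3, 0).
3*sqrt(13)*(3 + 8*exp(2))*exp(-2)/13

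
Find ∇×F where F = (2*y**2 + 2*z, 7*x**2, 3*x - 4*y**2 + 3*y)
(3 - 8*y, -1, 14*x - 4*y)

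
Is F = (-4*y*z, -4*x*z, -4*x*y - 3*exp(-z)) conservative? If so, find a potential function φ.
Yes, F is conservative. φ = -4*x*y*z + 3*exp(-z)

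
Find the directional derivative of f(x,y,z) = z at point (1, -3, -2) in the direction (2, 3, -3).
-3*sqrt(22)/22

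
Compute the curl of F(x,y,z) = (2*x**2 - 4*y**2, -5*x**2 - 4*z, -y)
(3, 0, -10*x + 8*y)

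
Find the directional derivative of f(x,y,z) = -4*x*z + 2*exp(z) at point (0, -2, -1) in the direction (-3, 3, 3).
2*sqrt(3)*(1 - 2*E)*exp(-1)/3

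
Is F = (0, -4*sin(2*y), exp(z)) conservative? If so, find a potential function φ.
Yes, F is conservative. φ = exp(z) + 2*cos(2*y)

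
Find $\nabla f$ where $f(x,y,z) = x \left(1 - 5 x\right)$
(1 - 10*x, 0, 0)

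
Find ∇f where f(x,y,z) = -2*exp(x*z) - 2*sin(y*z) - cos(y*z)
(-2*z*exp(x*z), z*(sin(y*z) - 2*cos(y*z)), -2*x*exp(x*z) + y*sin(y*z) - 2*y*cos(y*z))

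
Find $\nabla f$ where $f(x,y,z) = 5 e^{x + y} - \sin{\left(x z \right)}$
(-z*cos(x*z) + 5*exp(x + y), 5*exp(x + y), -x*cos(x*z))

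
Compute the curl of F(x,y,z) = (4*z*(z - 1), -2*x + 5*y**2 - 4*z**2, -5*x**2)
(8*z, 10*x + 8*z - 4, -2)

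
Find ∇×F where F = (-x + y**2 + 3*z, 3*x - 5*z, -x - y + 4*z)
(4, 4, 3 - 2*y)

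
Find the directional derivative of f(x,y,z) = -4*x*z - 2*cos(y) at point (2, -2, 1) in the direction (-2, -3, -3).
sqrt(22)*(3*sin(2) + 16)/11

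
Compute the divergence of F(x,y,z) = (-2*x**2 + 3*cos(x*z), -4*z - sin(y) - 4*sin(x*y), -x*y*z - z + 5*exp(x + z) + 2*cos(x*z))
-x*y - 2*x*sin(x*z) - 4*x*cos(x*y) - 4*x - 3*z*sin(x*z) + 5*exp(x + z) - cos(y) - 1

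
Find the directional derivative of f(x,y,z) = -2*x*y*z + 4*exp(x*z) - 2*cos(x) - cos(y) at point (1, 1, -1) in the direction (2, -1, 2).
-2/3 + sin(1)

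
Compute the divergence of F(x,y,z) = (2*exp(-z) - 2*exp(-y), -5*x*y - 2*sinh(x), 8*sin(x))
-5*x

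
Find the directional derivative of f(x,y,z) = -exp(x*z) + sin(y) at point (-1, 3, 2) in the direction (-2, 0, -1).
3*sqrt(5)*exp(-2)/5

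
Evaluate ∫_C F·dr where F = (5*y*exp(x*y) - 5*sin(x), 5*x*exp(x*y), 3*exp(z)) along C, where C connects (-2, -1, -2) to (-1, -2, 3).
-3*exp(-2) - 5*cos(2) + 5*cos(1) + 3*exp(3)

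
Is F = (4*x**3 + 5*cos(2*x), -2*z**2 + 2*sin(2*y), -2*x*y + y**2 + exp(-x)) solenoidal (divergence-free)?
No, ∇·F = 12*x**2 - 10*sin(2*x) + 4*cos(2*y)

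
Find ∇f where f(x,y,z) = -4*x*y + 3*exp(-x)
(-4*y - 3*exp(-x), -4*x, 0)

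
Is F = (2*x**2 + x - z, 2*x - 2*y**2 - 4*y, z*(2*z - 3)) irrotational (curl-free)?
No, ∇×F = (0, -1, 2)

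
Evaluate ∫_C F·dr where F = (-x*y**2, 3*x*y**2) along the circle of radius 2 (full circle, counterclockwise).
12*pi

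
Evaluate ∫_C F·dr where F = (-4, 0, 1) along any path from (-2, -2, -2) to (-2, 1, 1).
3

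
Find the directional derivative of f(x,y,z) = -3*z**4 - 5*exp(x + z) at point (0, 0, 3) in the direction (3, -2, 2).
sqrt(17)*(-648 - 25*exp(3))/17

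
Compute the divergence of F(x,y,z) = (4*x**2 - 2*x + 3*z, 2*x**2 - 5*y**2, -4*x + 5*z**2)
8*x - 10*y + 10*z - 2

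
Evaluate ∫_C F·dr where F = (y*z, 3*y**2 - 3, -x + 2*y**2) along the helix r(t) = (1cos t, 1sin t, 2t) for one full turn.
2*pi*(2 - pi)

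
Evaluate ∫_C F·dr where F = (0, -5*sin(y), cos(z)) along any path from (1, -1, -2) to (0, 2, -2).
-5*cos(1) + 5*cos(2)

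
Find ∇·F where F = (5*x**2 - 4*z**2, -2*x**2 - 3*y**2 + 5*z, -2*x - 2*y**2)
10*x - 6*y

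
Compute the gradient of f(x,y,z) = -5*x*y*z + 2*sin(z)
(-5*y*z, -5*x*z, -5*x*y + 2*cos(z))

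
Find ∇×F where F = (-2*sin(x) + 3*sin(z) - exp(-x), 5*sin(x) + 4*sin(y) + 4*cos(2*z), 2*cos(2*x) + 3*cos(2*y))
(-6*sin(2*y) + 8*sin(2*z), 4*sin(2*x) + 3*cos(z), 5*cos(x))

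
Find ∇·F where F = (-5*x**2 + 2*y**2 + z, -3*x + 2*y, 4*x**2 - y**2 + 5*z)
7 - 10*x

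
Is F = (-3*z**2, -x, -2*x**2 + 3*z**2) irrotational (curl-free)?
No, ∇×F = (0, 4*x - 6*z, -1)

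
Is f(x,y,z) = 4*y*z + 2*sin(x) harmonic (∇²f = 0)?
No, ∇²f = -2*sin(x)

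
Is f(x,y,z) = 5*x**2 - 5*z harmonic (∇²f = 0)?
No, ∇²f = 10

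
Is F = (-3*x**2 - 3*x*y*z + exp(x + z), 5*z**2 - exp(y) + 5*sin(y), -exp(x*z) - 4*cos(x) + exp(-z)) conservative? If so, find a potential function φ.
No, ∇×F = (-10*z, -3*x*y + z*exp(x*z) + exp(x + z) - 4*sin(x), 3*x*z) ≠ 0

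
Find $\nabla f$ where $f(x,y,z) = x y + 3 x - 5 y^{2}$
(y + 3, x - 10*y, 0)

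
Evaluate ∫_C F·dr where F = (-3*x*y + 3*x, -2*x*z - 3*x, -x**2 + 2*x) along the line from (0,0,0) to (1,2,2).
-29/6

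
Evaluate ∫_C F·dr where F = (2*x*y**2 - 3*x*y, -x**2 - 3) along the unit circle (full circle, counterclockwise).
0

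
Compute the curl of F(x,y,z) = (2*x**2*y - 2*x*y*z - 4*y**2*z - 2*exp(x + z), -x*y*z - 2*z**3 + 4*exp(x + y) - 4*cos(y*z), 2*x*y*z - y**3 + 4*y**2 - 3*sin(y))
(x*y + 2*x*z - 3*y**2 - 4*y*sin(y*z) + 8*y + 6*z**2 - 3*cos(y), -2*x*y - 4*y**2 - 2*y*z - 2*exp(x + z), -2*x**2 + 2*x*z + 7*y*z + 4*exp(x + y))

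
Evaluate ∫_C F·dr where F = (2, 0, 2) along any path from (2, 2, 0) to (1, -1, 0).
-2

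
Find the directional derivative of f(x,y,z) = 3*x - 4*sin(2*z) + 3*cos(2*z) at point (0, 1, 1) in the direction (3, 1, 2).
sqrt(14)*(-12*sin(2) - 16*cos(2) + 9)/14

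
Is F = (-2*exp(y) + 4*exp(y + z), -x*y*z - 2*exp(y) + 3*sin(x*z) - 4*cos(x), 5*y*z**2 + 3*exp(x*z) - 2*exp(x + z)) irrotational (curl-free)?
No, ∇×F = (x*y - 3*x*cos(x*z) + 5*z**2, -3*z*exp(x*z) + 2*exp(x + z) + 4*exp(y + z), -y*z + 3*z*cos(x*z) + 2*exp(y) - 4*exp(y + z) + 4*sin(x))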